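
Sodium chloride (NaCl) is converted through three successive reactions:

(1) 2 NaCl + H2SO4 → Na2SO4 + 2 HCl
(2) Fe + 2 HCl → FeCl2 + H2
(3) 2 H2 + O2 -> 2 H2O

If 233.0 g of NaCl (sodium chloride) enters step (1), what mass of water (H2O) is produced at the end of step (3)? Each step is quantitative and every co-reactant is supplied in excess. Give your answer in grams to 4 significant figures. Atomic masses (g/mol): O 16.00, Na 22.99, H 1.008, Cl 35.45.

M(NaCl) = 22.99 + 35.45 = 58.44 g/mol.
M(H2O) = 2(1.008) + 16.00 = 18.016 g/mol.
n(NaCl) = 233.0 / 58.44 = 3.9870 mol.
Reaction (1): NaCl→HCl ratio 2:2 ⇒ n(HCl) = 3.9870 mol.
Reaction (2): HCl→H2 ratio 2:1 ⇒ n(H2) = 1.9935 mol.
Reaction (3): H2→H2O ratio 2:2 ⇒ n(H2O) = 1.9935 mol.
Mass of H2O = 1.9935 × 18.016 = 35.915 g.

35.91 g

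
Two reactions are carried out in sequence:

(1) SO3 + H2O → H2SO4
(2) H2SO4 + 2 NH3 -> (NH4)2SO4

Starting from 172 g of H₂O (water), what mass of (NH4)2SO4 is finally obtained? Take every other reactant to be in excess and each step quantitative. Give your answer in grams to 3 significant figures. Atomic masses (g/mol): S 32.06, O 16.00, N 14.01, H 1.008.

1260 g

M(H2O) = 2(1.008) + 16.00 = 18.016 g/mol.
M((NH4)2SO4) = 2(14.01) + 8(1.008) + 32.06 + 4(16.00) = 132.144 g/mol.
n(H2O) = 172.0 / 18.016 = 9.547 mol.
Step 1 gives a 1:1 ratio of H2O to H2SO4, so n(H2SO4) = 9.547 mol.
In step 2 the H2SO4:(NH4)2SO4 ratio is 1:1, so n((NH4)2SO4) = 9.547 mol.
Mass of (NH4)2SO4 = 9.547 × 132.144 = 1262 g.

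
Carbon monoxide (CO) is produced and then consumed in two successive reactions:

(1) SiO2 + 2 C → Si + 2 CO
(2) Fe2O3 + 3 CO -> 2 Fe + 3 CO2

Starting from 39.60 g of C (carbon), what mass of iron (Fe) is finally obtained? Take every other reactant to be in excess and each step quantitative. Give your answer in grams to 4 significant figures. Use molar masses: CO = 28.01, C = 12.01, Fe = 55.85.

122.8 g

n(C) = 39.600 / 12.01 = 3.2973 mol.
Step 1 gives a 2:2 ratio of C to CO, so n(CO) = 3.2973 mol.
In step 2 the CO:Fe ratio is 3:2, so n(Fe) = 2.1982 mol.
Mass of Fe = 2.1982 × 55.85 = 122.77 g.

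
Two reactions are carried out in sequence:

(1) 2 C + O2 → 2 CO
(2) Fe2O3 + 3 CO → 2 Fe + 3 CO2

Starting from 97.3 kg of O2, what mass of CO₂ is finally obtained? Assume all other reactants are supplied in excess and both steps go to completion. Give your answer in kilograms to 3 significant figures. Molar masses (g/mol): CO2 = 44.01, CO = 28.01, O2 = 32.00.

268 kg

97.3 kg = 97300 g.
n(O2) = 97300 / 32.00 = 3041 mol.
Step 1 gives a 1:2 ratio of O2 to CO, so n(CO) = 6081 mol.
In step 2 the CO:CO2 ratio is 3:3, so n(CO2) = 6081 mol.
Mass of CO2 = 6081 × 44.01 = 267600 g = 268 kg.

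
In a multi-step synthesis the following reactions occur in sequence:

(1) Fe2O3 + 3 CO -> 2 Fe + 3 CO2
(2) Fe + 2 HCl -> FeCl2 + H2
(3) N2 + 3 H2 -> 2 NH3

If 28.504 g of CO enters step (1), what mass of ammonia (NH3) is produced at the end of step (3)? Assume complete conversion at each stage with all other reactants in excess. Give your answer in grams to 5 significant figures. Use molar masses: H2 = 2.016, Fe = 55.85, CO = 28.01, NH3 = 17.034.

n(CO) = 28.504 / 28.01 = 1.01764 mol.
Reaction (1): CO→Fe ratio 3:2 ⇒ n(Fe) = 0.678424 mol.
Reaction (2): Fe→H2 ratio 1:1 ⇒ n(H2) = 0.678424 mol.
Reaction (3): H2→NH3 ratio 3:2 ⇒ n(NH3) = 0.452283 mol.
Mass of NH3 = 0.452283 × 17.034 = 7.70419 g.

7.7042 g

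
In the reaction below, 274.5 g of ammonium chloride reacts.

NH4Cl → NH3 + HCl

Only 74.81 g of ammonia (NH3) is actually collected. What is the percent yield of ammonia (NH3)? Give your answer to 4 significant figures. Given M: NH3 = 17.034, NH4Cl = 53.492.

n(NH4Cl) = 274.50 g / 53.492 g/mol = 5.1316 mol.
From the equation the NH4Cl:NH3 mole ratio is 1:1, so n(NH3) = 5.1316 × 1/1 = 5.1316 mol.
Mass of NH3 = 5.1316 mol × 17.034 g/mol = 87.412 g.
This is the theoretical yield. Percent yield = 74.81 g / 87.412 g × 100% = 85.583%.

85.58 %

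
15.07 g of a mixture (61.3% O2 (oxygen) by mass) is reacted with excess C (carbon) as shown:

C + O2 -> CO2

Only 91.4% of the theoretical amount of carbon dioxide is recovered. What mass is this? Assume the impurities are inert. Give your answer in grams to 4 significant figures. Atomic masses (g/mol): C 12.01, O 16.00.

11.61 g

Pure O2 available = 15.07 g × 0.613 = 9.2379 g.
M(O2) = 2(16.00) = 32.00 g/mol.
M(CO2) = 12.01 + 2(16.00) = 44.01 g/mol.
n(O2) = 9.2379 g / 32.00 g/mol = 0.28868 mol.
From the equation the O2:CO2 mole ratio is 1:1, so n(CO2) = 0.28868 × 1/1 = 0.28868 mol.
Mass of CO2 = 0.28868 mol × 44.01 g/mol = 12.705 g.
Actual mass collected = 12.705 g × 0.914 = 11.612 g.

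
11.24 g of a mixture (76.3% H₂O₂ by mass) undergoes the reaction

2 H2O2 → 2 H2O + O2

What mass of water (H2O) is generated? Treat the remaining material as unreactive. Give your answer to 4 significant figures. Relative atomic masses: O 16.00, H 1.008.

4.542 g

Mass of pure H2O2 = 11.24 g × 0.763 = 8.5761 g.
M(H2O2) = 2(1.008) + 2(16.00) = 34.016 g/mol.
M(H2O) = 2(1.008) + 16.00 = 18.016 g/mol.
n(H2O2) = 8.5761 g / 34.016 g/mol = 0.25212 mol.
From the equation the H2O2:H2O mole ratio is 2:2, so n(H2O) = 0.25212 × 2/2 = 0.25212 mol.
Mass of H2O = 0.25212 mol × 18.016 g/mol = 4.5422 g.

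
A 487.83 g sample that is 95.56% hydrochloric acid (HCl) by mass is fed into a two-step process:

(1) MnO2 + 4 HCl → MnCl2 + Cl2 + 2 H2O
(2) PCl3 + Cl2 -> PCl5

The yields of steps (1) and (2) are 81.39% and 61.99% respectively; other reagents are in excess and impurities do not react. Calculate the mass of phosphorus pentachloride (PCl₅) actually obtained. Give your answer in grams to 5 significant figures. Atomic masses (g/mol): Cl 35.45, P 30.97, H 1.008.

335.82 g

Pure HCl = 487.83 × 0.9556 = 466.170 g.
M(HCl) = 1.008 + 35.45 = 36.458 g/mol.
M(PCl5) = 30.97 + 5(35.45) = 208.22 g/mol.
n(HCl) = 466.170 / 36.458 = 12.7865 mol.
Step 1 (HCl:Cl2 = 4:1): theoretical n(Cl2) = 3.19663 mol; at 81.39% yield, n(Cl2) = 2.60173 mol.
Step 2 (Cl2:PCl5 = 1:1): theoretical n(PCl5) = 2.60173 mol, so theoretical mass = 2.60173 × 208.22 = 541.733 g.
At 61.99% yield, actual mass of PCl5 = 541.733 × 0.6199 = 335.820 g.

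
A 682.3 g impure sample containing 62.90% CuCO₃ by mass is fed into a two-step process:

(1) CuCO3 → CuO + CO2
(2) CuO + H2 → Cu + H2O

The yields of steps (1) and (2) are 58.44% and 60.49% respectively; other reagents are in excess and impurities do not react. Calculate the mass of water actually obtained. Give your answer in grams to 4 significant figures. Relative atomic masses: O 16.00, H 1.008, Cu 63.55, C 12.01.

22.12 g

Pure CuCO3 = 682.3 × 0.6290 = 429.17 g.
M(CuCO3) = 63.55 + 12.01 + 3(16.00) = 123.56 g/mol.
M(H2O) = 2(1.008) + 16.00 = 18.016 g/mol.
n(CuCO3) = 429.17 / 123.56 = 3.4733 mol.
Step 1 (CuCO3:CuO = 1:1): theoretical n(CuO) = 3.4733 mol; at 58.44% yield, n(CuO) = 2.0298 mol.
Step 2 (CuO:H2O = 1:1): theoretical n(H2O) = 2.0298 mol, so theoretical mass = 2.0298 × 18.016 = 36.569 g.
At 60.49% yield, actual mass of H2O = 36.569 × 0.6049 = 22.121 g.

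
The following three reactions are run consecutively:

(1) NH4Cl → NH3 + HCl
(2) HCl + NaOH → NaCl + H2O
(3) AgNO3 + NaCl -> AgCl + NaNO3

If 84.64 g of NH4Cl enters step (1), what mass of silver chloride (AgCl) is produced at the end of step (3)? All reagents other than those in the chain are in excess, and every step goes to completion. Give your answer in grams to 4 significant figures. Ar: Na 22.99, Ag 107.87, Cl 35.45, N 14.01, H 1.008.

M(NH4Cl) = 14.01 + 4(1.008) + 35.45 = 53.492 g/mol.
M(AgCl) = 107.87 + 35.45 = 143.32 g/mol.
n(NH4Cl) = 84.64 / 53.492 = 1.5823 mol.
Reaction (1): NH4Cl→HCl ratio 1:1 ⇒ n(HCl) = 1.5823 mol.
Reaction (2): HCl→NaCl ratio 1:1 ⇒ n(NaCl) = 1.5823 mol.
Reaction (3): NaCl→AgCl ratio 1:1 ⇒ n(AgCl) = 1.5823 mol.
Mass of AgCl = 1.5823 × 143.32 = 226.77 g.

226.8 g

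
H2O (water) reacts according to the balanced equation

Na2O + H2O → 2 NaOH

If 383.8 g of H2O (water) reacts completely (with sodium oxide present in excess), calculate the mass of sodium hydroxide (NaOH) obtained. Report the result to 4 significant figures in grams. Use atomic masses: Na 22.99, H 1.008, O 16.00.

1704 g

M(H2O) = 2(1.008) + 16.00 = 18.016 g/mol.
M(NaOH) = 22.99 + 16.00 + 1.008 = 39.998 g/mol.
n(H2O) = 383.80 g / 18.016 g/mol = 21.303 mol.
From the equation the H2O:NaOH mole ratio is 1:2, so n(NaOH) = 21.303 × 2/1 = 42.607 mol.
Mass of NaOH = 42.607 mol × 39.998 g/mol = 1704.2 g.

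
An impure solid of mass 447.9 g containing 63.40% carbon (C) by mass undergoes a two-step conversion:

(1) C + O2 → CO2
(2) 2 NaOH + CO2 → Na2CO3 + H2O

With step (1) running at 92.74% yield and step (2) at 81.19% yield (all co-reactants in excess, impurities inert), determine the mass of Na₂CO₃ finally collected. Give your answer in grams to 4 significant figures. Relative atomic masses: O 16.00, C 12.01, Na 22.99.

Pure C = 447.9 × 0.6340 = 283.97 g.
M(C) = 12.01 g/mol.
M(Na2CO3) = 2(22.99) + 12.01 + 3(16.00) = 105.99 g/mol.
n(C) = 283.97 / 12.01 = 23.644 mol.
Step 1 (C:CO2 = 1:1): theoretical n(CO2) = 23.644 mol; at 92.74% yield, n(CO2) = 21.928 mol.
Step 2 (CO2:Na2CO3 = 1:1): theoretical n(Na2CO3) = 21.928 mol, so theoretical mass = 21.928 × 105.99 = 2324.1 g.
At 81.19% yield, actual mass of Na2CO3 = 2324.1 × 0.8119 = 1887.0 g.

1887 g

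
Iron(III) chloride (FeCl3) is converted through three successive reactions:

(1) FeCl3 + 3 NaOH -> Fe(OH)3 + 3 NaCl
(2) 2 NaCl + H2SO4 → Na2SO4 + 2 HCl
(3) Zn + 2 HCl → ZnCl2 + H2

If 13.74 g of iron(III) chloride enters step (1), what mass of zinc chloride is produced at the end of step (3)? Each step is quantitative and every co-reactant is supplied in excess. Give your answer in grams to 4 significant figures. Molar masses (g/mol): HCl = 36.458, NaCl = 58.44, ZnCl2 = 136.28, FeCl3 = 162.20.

n(FeCl3) = 13.74 / 162.20 = 0.084710 mol.
Reaction (1): FeCl3→NaCl ratio 1:3 ⇒ n(NaCl) = 0.25413 mol.
Reaction (2): NaCl→HCl ratio 2:2 ⇒ n(HCl) = 0.25413 mol.
Reaction (3): HCl→ZnCl2 ratio 2:1 ⇒ n(ZnCl2) = 0.12707 mol.
Mass of ZnCl2 = 0.12707 × 136.28 = 17.316 g.

17.32 g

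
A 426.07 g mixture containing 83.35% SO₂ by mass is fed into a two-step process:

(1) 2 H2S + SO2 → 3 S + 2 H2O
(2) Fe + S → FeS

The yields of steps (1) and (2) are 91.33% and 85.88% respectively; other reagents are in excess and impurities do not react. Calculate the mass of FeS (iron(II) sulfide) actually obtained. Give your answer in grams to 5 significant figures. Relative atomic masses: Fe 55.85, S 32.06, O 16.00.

Pure SO2 = 426.07 × 0.8335 = 355.129 g.
M(SO2) = 32.06 + 2(16.00) = 64.06 g/mol.
M(FeS) = 55.85 + 32.06 = 87.91 g/mol.
n(SO2) = 355.129 / 64.06 = 5.54370 mol.
Step 1 (SO2:S = 1:3): theoretical n(S) = 16.6311 mol; at 91.33% yield, n(S) = 15.1892 mol.
Step 2 (S:FeS = 1:1): theoretical n(FeS) = 15.1892 mol, so theoretical mass = 15.1892 × 87.91 = 1335.28 g.
At 85.88% yield, actual mass of FeS = 1335.28 × 0.8588 = 1146.74 g.

1146.7 g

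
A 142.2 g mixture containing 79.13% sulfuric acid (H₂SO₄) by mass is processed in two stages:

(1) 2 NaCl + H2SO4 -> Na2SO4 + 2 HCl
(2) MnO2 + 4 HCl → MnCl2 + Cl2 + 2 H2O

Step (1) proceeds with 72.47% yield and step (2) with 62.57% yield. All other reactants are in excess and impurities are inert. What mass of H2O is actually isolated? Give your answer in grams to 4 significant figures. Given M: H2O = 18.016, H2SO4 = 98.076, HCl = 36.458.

9.373 g

Pure H2SO4 = 142.2 × 0.7913 = 112.52 g.
n(H2SO4) = 112.52 / 98.076 = 1.1473 mol.
Step 1 (H2SO4:HCl = 1:2): theoretical n(HCl) = 2.2946 mol; at 72.47% yield, n(HCl) = 1.6629 mol.
Step 2 (HCl:H2O = 4:2): theoretical n(H2O) = 0.83145 mol, so theoretical mass = 0.83145 × 18.016 = 14.979 g.
At 62.57% yield, actual mass of H2O = 14.979 × 0.6257 = 9.3726 g.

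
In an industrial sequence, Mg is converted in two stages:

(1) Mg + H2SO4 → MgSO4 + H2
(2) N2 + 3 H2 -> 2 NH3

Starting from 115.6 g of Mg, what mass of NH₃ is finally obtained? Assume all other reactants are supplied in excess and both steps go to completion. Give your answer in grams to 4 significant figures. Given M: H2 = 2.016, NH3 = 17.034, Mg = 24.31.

n(Mg) = 115.60 / 24.31 = 4.7552 mol.
Step 1 gives a 1:1 ratio of Mg to H2, so n(H2) = 4.7552 mol.
In step 2 the H2:NH3 ratio is 3:2, so n(NH3) = 3.1702 mol.
Mass of NH3 = 3.1702 × 17.034 = 54.001 g.

54.00 g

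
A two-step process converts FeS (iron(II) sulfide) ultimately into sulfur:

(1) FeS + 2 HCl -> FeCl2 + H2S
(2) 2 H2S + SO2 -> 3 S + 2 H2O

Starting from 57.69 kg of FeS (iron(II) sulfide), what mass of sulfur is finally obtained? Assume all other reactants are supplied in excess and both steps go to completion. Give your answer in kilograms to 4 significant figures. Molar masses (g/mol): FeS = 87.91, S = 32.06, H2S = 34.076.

57.69 kg = 57690 g.
n(FeS) = 57690 / 87.91 = 656.24 mol.
Step 1 gives a 1:1 ratio of FeS to H2S, so n(H2S) = 656.24 mol.
In step 2 the H2S:S ratio is 2:3, so n(S) = 984.36 mol.
Mass of S = 984.36 × 32.06 = 31559 g = 31.56 kg.

31.56 kg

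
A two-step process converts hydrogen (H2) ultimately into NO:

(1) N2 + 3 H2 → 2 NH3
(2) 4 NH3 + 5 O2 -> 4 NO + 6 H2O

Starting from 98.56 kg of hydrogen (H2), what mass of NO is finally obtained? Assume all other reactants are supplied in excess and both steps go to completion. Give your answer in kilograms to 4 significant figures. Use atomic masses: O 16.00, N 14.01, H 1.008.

978.1 kg

M(H2) = 2(1.008) = 2.016 g/mol.
M(NO) = 14.01 + 16.00 = 30.01 g/mol.
98.56 kg = 98560 g.
n(H2) = 98560 / 2.016 = 48889 mol.
Step 1 gives a 3:2 ratio of H2 to NH3, so n(NH3) = 32593 mol.
In step 2 the NH3:NO ratio is 4:4, so n(NO) = 32593 mol.
Mass of NO = 32593 × 30.01 = 978100 g = 978.1 kg.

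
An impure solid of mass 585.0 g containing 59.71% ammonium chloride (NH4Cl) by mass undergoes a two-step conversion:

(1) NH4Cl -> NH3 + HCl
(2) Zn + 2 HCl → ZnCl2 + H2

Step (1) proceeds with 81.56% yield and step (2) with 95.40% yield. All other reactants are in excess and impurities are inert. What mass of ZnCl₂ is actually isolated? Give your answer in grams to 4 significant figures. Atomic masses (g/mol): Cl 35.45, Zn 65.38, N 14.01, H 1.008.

346.2 g

Pure NH4Cl = 585.0 × 0.5971 = 349.30 g.
M(NH4Cl) = 14.01 + 4(1.008) + 35.45 = 53.492 g/mol.
M(ZnCl2) = 65.38 + 2(35.45) = 136.28 g/mol.
n(NH4Cl) = 349.30 / 53.492 = 6.5300 mol.
Step 1 (NH4Cl:HCl = 1:1): theoretical n(HCl) = 6.5300 mol; at 81.56% yield, n(HCl) = 5.3259 mol.
Step 2 (HCl:ZnCl2 = 2:1): theoretical n(ZnCl2) = 2.6629 mol, so theoretical mass = 2.6629 × 136.28 = 362.91 g.
At 95.40% yield, actual mass of ZnCl2 = 362.91 × 0.9540 = 346.21 g.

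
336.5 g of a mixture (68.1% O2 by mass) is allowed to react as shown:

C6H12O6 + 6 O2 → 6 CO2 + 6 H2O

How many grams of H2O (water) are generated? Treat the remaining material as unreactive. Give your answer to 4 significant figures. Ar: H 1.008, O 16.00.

Mass of pure O2 = 336.5 g × 0.681 = 229.16 g.
M(O2) = 2(16.00) = 32.00 g/mol.
M(H2O) = 2(1.008) + 16.00 = 18.016 g/mol.
n(O2) = 229.16 g / 32.00 g/mol = 7.1611 mol.
From the equation the O2:H2O mole ratio is 6:6, so n(H2O) = 7.1611 × 6/6 = 7.1611 mol.
Mass of H2O = 7.1611 mol × 18.016 g/mol = 129.02 g.

129.0 g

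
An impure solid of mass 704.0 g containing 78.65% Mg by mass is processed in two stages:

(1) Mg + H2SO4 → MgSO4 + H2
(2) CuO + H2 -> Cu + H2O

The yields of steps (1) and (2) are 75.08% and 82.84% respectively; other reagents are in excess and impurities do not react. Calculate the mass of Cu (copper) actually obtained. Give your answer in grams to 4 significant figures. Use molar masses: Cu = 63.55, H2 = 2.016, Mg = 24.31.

Pure Mg = 704.0 × 0.7865 = 553.70 g.
n(Mg) = 553.70 / 24.31 = 22.776 mol.
Step 1 (Mg:H2 = 1:1): theoretical n(H2) = 22.776 mol; at 75.08% yield, n(H2) = 17.101 mol.
Step 2 (H2:Cu = 1:1): theoretical n(Cu) = 17.101 mol, so theoretical mass = 17.101 × 63.55 = 1086.7 g.
At 82.84% yield, actual mass of Cu = 1086.7 × 0.8284 = 900.26 g.

900.3 g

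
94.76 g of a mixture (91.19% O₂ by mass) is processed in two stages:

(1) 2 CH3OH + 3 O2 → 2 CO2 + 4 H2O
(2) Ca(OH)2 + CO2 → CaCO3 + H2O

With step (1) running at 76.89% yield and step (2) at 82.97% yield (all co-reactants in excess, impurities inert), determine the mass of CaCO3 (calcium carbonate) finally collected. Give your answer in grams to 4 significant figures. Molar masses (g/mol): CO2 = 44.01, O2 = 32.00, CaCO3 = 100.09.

Pure O2 = 94.76 × 0.9119 = 86.412 g.
n(O2) = 86.412 / 32.00 = 2.7004 mol.
Step 1 (O2:CO2 = 3:2): theoretical n(CO2) = 1.8002 mol; at 76.89% yield, n(CO2) = 1.3842 mol.
Step 2 (CO2:CaCO3 = 1:1): theoretical n(CaCO3) = 1.3842 mol, so theoretical mass = 1.3842 × 100.09 = 138.55 g.
At 82.97% yield, actual mass of CaCO3 = 138.55 × 0.8297 = 114.95 g.

115.0 g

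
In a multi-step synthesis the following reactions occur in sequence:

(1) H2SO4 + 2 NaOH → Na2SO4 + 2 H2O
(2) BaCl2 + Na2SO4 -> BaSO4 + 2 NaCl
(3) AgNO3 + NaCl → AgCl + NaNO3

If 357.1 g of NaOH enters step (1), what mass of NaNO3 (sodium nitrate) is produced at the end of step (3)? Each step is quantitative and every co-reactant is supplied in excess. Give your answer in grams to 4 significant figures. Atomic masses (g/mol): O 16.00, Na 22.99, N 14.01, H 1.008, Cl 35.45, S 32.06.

758.9 g

M(NaOH) = 22.99 + 16.00 + 1.008 = 39.998 g/mol.
M(NaNO3) = 22.99 + 14.01 + 3(16.00) = 85.00 g/mol.
n(NaOH) = 357.1 / 39.998 = 8.9279 mol.
Reaction (1): NaOH→Na2SO4 ratio 2:1 ⇒ n(Na2SO4) = 4.4640 mol.
Reaction (2): Na2SO4→NaCl ratio 1:2 ⇒ n(NaCl) = 8.9279 mol.
Reaction (3): NaCl→NaNO3 ratio 1:1 ⇒ n(NaNO3) = 8.9279 mol.
Mass of NaNO3 = 8.9279 × 85.00 = 758.88 g.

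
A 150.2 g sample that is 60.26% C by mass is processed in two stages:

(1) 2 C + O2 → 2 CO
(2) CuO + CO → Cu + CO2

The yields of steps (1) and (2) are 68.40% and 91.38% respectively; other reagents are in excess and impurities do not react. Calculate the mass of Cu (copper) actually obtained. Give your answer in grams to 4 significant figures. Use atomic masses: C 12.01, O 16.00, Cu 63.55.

Pure C = 150.2 × 0.6026 = 90.511 g.
M(C) = 12.01 g/mol.
M(Cu) = 63.55 g/mol.
n(C) = 90.511 / 12.01 = 7.5363 mol.
Step 1 (C:CO = 2:2): theoretical n(CO) = 7.5363 mol; at 68.40% yield, n(CO) = 5.1548 mol.
Step 2 (CO:Cu = 1:1): theoretical n(Cu) = 5.1548 mol, so theoretical mass = 5.1548 × 63.55 = 327.59 g.
At 91.38% yield, actual mass of Cu = 327.59 × 0.9138 = 299.35 g.

299.3 g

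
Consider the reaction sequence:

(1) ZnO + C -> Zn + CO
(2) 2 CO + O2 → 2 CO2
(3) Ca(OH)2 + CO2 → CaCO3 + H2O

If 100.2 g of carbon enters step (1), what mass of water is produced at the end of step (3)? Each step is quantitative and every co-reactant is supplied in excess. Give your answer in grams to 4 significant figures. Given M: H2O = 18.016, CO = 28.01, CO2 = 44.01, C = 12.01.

150.3 g

n(C) = 100.2 / 12.01 = 8.3430 mol.
Reaction (1): C→CO ratio 1:1 ⇒ n(CO) = 8.3430 mol.
Reaction (2): CO→CO2 ratio 2:2 ⇒ n(CO2) = 8.3430 mol.
Reaction (3): CO2→H2O ratio 1:1 ⇒ n(H2O) = 8.3430 mol.
Mass of H2O = 8.3430 × 18.016 = 150.31 g.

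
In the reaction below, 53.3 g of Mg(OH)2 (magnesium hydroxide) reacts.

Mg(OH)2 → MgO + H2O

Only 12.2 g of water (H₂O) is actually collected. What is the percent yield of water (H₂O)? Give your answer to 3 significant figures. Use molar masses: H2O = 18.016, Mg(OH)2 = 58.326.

n(Mg(OH)2) = 53.30 g / 58.326 g/mol = 0.9138 mol.
From the equation the Mg(OH)2:H2O mole ratio is 1:1, so n(H2O) = 0.9138 × 1/1 = 0.9138 mol.
Mass of H2O = 0.9138 mol × 18.016 g/mol = 16.46 g.
This is the theoretical yield. Percent yield = 12.2 g / 16.46 g × 100% = 74.10%.

74.1 %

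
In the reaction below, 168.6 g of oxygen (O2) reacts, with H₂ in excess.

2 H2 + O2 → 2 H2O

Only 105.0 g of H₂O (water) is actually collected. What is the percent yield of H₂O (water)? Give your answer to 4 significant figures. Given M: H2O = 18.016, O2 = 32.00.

55.31 %

n(O2) = 168.60 g / 32.00 g/mol = 5.2687 mol.
From the equation the O2:H2O mole ratio is 1:2, so n(H2O) = 5.2687 × 2/1 = 10.537 mol.
Mass of H2O = 10.537 mol × 18.016 g/mol = 189.84 g.
This is the theoretical yield. Percent yield = 105.0 g / 189.84 g × 100% = 55.309%.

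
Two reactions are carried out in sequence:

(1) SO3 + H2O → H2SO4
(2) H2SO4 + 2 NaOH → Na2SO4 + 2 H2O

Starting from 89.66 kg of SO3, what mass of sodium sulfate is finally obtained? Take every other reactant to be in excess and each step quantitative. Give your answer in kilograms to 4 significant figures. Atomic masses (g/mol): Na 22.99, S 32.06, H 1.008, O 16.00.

159.1 kg

M(SO3) = 32.06 + 3(16.00) = 80.06 g/mol.
M(Na2SO4) = 2(22.99) + 32.06 + 4(16.00) = 142.04 g/mol.
89.66 kg = 89660 g.
n(SO3) = 89660 / 80.06 = 1119.9 mol.
Step 1 gives a 1:1 ratio of SO3 to H2SO4, so n(H2SO4) = 1119.9 mol.
In step 2 the H2SO4:Na2SO4 ratio is 1:1, so n(Na2SO4) = 1119.9 mol.
Mass of Na2SO4 = 1119.9 × 142.04 = 159070 g = 159.1 kg.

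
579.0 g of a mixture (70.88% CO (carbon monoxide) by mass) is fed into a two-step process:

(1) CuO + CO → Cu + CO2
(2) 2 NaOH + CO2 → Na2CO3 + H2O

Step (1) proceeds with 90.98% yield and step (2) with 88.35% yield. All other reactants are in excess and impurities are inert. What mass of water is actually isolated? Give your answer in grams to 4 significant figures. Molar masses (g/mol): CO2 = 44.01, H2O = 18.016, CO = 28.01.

212.2 g

Pure CO = 579.0 × 0.7088 = 410.40 g.
n(CO) = 410.40 / 28.01 = 14.652 mol.
Step 1 (CO:CO2 = 1:1): theoretical n(CO2) = 14.652 mol; at 90.98% yield, n(CO2) = 13.330 mol.
Step 2 (CO2:H2O = 1:1): theoretical n(H2O) = 13.330 mol, so theoretical mass = 13.330 × 18.016 = 240.16 g.
At 88.35% yield, actual mass of H2O = 240.16 × 0.8835 = 212.18 g.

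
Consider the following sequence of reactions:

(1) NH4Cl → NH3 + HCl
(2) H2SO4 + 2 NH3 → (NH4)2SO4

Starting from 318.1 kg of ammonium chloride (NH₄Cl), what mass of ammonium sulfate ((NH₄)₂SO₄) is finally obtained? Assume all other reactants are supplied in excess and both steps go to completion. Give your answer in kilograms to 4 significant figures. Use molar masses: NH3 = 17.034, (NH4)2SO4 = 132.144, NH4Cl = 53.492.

392.9 kg

318.1 kg = 318100 g.
n(NH4Cl) = 318100 / 53.492 = 5946.7 mol.
Step 1 gives a 1:1 ratio of NH4Cl to NH3, so n(NH3) = 5946.7 mol.
In step 2 the NH3:(NH4)2SO4 ratio is 2:1, so n((NH4)2SO4) = 2973.3 mol.
Mass of (NH4)2SO4 = 2973.3 × 132.144 = 392910 g = 392.9 kg.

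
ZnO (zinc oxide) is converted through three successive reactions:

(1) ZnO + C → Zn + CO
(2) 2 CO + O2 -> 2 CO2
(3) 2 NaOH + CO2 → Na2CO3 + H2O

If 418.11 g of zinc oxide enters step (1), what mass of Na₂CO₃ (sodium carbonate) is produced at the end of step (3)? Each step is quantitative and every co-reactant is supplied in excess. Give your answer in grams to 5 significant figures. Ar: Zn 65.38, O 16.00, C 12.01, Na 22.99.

544.55 g

M(ZnO) = 65.38 + 16.00 = 81.38 g/mol.
M(Na2CO3) = 2(22.99) + 12.01 + 3(16.00) = 105.99 g/mol.
n(ZnO) = 418.11 / 81.38 = 5.13775 mol.
Reaction (1): ZnO→CO ratio 1:1 ⇒ n(CO) = 5.13775 mol.
Reaction (2): CO→CO2 ratio 2:2 ⇒ n(CO2) = 5.13775 mol.
Reaction (3): CO2→Na2CO3 ratio 1:1 ⇒ n(Na2CO3) = 5.13775 mol.
Mass of Na2CO3 = 5.13775 × 105.99 = 544.550 g.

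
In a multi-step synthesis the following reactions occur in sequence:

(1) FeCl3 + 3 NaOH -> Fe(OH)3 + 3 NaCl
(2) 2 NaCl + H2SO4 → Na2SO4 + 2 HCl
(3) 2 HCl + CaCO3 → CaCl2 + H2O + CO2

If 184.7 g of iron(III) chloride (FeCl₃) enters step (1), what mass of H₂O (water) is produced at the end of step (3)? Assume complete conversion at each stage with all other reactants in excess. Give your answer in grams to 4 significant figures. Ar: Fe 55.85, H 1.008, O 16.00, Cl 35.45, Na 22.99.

M(FeCl3) = 55.85 + 3(35.45) = 162.20 g/mol.
M(H2O) = 2(1.008) + 16.00 = 18.016 g/mol.
n(FeCl3) = 184.7 / 162.20 = 1.1387 mol.
Reaction (1): FeCl3→NaCl ratio 1:3 ⇒ n(NaCl) = 3.4162 mol.
Reaction (2): NaCl→HCl ratio 2:2 ⇒ n(HCl) = 3.4162 mol.
Reaction (3): HCl→H2O ratio 2:1 ⇒ n(H2O) = 1.7081 mol.
Mass of H2O = 1.7081 × 18.016 = 30.773 g.

30.77 g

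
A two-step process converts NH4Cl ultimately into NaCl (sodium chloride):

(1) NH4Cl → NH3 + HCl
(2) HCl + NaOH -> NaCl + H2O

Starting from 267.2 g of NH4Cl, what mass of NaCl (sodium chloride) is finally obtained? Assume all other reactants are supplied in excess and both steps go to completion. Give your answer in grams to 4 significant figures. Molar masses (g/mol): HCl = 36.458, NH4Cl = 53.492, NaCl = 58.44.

291.9 g

n(NH4Cl) = 267.20 / 53.492 = 4.9951 mol.
Step 1 gives a 1:1 ratio of NH4Cl to HCl, so n(HCl) = 4.9951 mol.
In step 2 the HCl:NaCl ratio is 1:1, so n(NaCl) = 4.9951 mol.
Mass of NaCl = 4.9951 × 58.44 = 291.92 g.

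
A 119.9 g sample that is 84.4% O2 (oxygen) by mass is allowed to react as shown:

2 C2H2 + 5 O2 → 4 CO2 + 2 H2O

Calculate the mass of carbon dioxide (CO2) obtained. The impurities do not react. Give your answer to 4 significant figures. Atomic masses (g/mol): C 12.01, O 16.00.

Mass of pure O2 = 119.9 g × 0.844 = 101.20 g.
M(O2) = 2(16.00) = 32.00 g/mol.
M(CO2) = 12.01 + 2(16.00) = 44.01 g/mol.
n(O2) = 101.20 g / 32.00 g/mol = 3.1624 mol.
From the equation the O2:CO2 mole ratio is 5:4, so n(CO2) = 3.1624 × 4/5 = 2.5299 mol.
Mass of CO2 = 2.5299 mol × 44.01 g/mol = 111.34 g.

111.3 g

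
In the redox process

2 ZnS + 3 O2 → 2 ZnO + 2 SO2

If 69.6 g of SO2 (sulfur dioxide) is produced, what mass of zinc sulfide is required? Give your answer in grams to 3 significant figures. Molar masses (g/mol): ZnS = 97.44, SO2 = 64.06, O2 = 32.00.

106 g

n(SO2) = 69.60 g / 64.06 g/mol = 1.086 mol.
From the equation the SO2:ZnS mole ratio is 2:2, so n(ZnS) = 1.086 × 2/2 = 1.086 mol.
Mass of ZnS = 1.086 mol × 97.44 g/mol = 105.9 g.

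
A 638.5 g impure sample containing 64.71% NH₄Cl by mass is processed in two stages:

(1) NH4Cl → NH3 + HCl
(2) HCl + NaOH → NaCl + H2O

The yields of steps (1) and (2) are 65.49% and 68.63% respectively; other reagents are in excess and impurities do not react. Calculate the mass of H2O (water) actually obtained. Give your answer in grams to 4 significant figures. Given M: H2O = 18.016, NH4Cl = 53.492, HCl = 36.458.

Pure NH4Cl = 638.5 × 0.6471 = 413.17 g.
n(NH4Cl) = 413.17 / 53.492 = 7.7240 mol.
Step 1 (NH4Cl:HCl = 1:1): theoretical n(HCl) = 7.7240 mol; at 65.49% yield, n(HCl) = 5.0585 mol.
Step 2 (HCl:H2O = 1:1): theoretical n(H2O) = 5.0585 mol, so theoretical mass = 5.0585 × 18.016 = 91.133 g.
At 68.63% yield, actual mass of H2O = 91.133 × 0.6863 = 62.545 g.

62.54 g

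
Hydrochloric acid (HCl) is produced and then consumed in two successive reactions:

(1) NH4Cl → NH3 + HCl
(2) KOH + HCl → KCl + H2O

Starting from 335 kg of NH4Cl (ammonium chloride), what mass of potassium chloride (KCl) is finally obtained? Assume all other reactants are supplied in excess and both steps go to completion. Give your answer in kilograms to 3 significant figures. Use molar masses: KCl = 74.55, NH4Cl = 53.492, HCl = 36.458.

335 kg = 335000 g.
n(NH4Cl) = 335000 / 53.492 = 6263 mol.
Step 1 gives a 1:1 ratio of NH4Cl to HCl, so n(HCl) = 6263 mol.
In step 2 the HCl:KCl ratio is 1:1, so n(KCl) = 6263 mol.
Mass of KCl = 6263 × 74.55 = 466900 g = 467 kg.

467 kg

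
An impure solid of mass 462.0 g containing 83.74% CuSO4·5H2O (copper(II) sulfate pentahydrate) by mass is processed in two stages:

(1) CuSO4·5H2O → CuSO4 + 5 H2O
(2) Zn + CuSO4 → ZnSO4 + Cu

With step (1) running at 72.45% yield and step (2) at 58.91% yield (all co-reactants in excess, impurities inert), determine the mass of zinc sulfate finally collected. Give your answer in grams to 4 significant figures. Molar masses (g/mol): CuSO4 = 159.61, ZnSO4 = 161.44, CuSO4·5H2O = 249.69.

106.8 g

Pure CuSO4·5H2O = 462.0 × 0.8374 = 386.88 g.
n(CuSO4·5H2O) = 386.88 / 249.69 = 1.5494 mol.
Step 1 (CuSO4·5H2O:CuSO4 = 1:1): theoretical n(CuSO4) = 1.5494 mol; at 72.45% yield, n(CuSO4) = 1.1226 mol.
Step 2 (CuSO4:ZnSO4 = 1:1): theoretical n(ZnSO4) = 1.1226 mol, so theoretical mass = 1.1226 × 161.44 = 181.23 g.
At 58.91% yield, actual mass of ZnSO4 = 181.23 × 0.5891 = 106.76 g.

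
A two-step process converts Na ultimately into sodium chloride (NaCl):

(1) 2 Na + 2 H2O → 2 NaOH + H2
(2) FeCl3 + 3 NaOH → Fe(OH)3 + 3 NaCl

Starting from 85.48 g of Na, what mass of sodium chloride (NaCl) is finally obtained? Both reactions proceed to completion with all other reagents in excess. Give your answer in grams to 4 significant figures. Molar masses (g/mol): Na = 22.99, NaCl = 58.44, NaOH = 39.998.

217.3 g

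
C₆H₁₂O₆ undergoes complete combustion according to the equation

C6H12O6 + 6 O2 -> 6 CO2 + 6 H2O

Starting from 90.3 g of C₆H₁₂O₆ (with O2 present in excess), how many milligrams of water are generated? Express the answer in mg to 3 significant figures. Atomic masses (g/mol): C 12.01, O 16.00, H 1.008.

54200 mg

M(C6H12O6) = 6(12.01) + 12(1.008) + 6(16.00) = 180.156 g/mol.
M(H2O) = 2(1.008) + 16.00 = 18.016 g/mol.
n(C6H12O6) = 90.30 g / 180.156 g/mol = 0.5012 mol.
From the equation the C6H12O6:H2O mole ratio is 1:6, so n(H2O) = 0.5012 × 6/1 = 3.007 mol.
Mass of H2O = 3.007 mol × 18.016 g/mol = 54.18 g.
Converting to mg: 54.18 g = 54200 mg.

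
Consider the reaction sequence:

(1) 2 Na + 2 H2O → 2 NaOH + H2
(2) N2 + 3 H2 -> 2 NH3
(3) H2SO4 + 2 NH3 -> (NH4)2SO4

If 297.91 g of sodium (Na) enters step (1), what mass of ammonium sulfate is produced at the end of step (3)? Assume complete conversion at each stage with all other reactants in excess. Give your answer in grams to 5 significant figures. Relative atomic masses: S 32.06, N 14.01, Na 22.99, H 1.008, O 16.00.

285.39 g

M(Na) = 22.99 g/mol.
M((NH4)2SO4) = 2(14.01) + 8(1.008) + 32.06 + 4(16.00) = 132.144 g/mol.
n(Na) = 297.91 / 22.99 = 12.9582 mol.
Reaction (1): Na→H2 ratio 2:1 ⇒ n(H2) = 6.47912 mol.
Reaction (2): H2→NH3 ratio 3:2 ⇒ n(NH3) = 4.31941 mol.
Reaction (3): NH3→(NH4)2SO4 ratio 2:1 ⇒ n((NH4)2SO4) = 2.15971 mol.
Mass of (NH4)2SO4 = 2.15971 × 132.144 = 285.392 g.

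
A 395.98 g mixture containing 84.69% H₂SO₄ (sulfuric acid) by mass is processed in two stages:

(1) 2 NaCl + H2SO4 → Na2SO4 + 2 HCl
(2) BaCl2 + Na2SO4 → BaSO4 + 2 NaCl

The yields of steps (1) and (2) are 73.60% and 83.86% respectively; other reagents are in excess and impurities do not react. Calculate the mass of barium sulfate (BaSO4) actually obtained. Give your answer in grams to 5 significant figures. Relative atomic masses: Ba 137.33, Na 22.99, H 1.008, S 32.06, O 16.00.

Pure H2SO4 = 395.98 × 0.8469 = 335.355 g.
M(H2SO4) = 2(1.008) + 32.06 + 4(16.00) = 98.076 g/mol.
M(BaSO4) = 137.33 + 32.06 + 4(16.00) = 233.39 g/mol.
n(H2SO4) = 335.355 / 98.076 = 3.41934 mol.
Step 1 (H2SO4:Na2SO4 = 1:1): theoretical n(Na2SO4) = 3.41934 mol; at 73.60% yield, n(Na2SO4) = 2.51664 mol.
Step 2 (Na2SO4:BaSO4 = 1:1): theoretical n(BaSO4) = 2.51664 mol, so theoretical mass = 2.51664 × 233.39 = 587.358 g.
At 83.86% yield, actual mass of BaSO4 = 587.358 × 0.8386 = 492.558 g.

492.56 g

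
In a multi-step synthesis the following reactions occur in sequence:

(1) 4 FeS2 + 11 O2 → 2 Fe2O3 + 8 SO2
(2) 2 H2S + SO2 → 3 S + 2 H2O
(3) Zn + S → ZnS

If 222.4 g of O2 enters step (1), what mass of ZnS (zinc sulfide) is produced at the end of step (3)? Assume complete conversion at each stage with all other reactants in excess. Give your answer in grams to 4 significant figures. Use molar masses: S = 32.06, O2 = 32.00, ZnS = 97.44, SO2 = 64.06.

1478 g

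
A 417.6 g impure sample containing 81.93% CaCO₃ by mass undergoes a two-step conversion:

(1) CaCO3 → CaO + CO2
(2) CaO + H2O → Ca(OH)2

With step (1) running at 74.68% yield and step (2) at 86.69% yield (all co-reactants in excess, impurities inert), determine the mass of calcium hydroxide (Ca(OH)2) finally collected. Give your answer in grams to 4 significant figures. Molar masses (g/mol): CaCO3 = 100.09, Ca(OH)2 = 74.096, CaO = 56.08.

Pure CaCO3 = 417.6 × 0.8193 = 342.14 g.
n(CaCO3) = 342.14 / 100.09 = 3.4183 mol.
Step 1 (CaCO3:CaO = 1:1): theoretical n(CaO) = 3.4183 mol; at 74.68% yield, n(CaO) = 2.5528 mol.
Step 2 (CaO:Ca(OH)2 = 1:1): theoretical n(Ca(OH)2) = 2.5528 mol, so theoretical mass = 2.5528 × 74.096 = 189.15 g.
At 86.69% yield, actual mass of Ca(OH)2 = 189.15 × 0.8669 = 163.98 g.

164.0 g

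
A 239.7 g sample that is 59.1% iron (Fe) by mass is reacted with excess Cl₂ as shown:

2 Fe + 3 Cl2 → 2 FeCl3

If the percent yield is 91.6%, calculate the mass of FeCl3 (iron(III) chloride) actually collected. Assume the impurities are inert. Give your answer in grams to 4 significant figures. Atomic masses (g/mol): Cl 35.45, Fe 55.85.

Pure Fe available = 239.7 g × 0.591 = 141.66 g.
M(Fe) = 55.85 g/mol.
M(FeCl3) = 55.85 + 3(35.45) = 162.20 g/mol.
n(Fe) = 141.66 g / 55.85 g/mol = 2.5365 mol.
From the equation the Fe:FeCl3 mole ratio is 2:2, so n(FeCl3) = 2.5365 × 2/2 = 2.5365 mol.
Mass of FeCl3 = 2.5365 mol × 162.20 g/mol = 411.42 g.
Actual mass collected = 411.42 g × 0.916 = 376.86 g.

376.9 g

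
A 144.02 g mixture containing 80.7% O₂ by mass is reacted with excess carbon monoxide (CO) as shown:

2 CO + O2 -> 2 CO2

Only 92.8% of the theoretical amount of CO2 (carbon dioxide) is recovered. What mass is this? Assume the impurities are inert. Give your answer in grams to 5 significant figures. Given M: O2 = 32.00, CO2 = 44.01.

Pure O2 available = 144.02 g × 0.807 = 116.224 g.
n(O2) = 116.224 g / 32.00 g/mol = 3.63200 mol.
From the equation the O2:CO2 mole ratio is 1:2, so n(CO2) = 3.63200 × 2/1 = 7.26401 mol.
Mass of CO2 = 7.26401 mol × 44.01 g/mol = 319.689 g.
Actual mass collected = 319.689 g × 0.928 = 296.671 g.

296.67 g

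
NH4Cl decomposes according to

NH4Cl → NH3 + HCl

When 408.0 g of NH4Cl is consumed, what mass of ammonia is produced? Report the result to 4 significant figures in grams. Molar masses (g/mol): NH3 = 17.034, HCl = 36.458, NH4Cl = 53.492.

129.9 g

n(NH4Cl) = 408.00 g / 53.492 g/mol = 7.6273 mol.
From the equation the NH4Cl:NH3 mole ratio is 1:1, so n(NH3) = 7.6273 × 1/1 = 7.6273 mol.
Mass of NH3 = 7.6273 mol × 17.034 g/mol = 129.92 g.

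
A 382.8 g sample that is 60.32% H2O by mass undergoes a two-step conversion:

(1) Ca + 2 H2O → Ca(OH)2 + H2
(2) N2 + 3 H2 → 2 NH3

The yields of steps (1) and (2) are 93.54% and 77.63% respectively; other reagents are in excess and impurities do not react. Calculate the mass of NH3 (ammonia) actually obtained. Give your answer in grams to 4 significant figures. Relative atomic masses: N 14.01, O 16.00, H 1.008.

Pure H2O = 382.8 × 0.6032 = 230.90 g.
M(H2O) = 2(1.008) + 16.00 = 18.016 g/mol.
M(NH3) = 14.01 + 3(1.008) = 17.034 g/mol.
n(H2O) = 230.90 / 18.016 = 12.817 mol.
Step 1 (H2O:H2 = 2:1): theoretical n(H2) = 6.4083 mol; at 93.54% yield, n(H2) = 5.9944 mol.
Step 2 (H2:NH3 = 3:2): theoretical n(NH3) = 3.9962 mol, so theoretical mass = 3.9962 × 17.034 = 68.072 g.
At 77.63% yield, actual mass of NH3 = 68.072 × 0.7763 = 52.844 g.

52.84 g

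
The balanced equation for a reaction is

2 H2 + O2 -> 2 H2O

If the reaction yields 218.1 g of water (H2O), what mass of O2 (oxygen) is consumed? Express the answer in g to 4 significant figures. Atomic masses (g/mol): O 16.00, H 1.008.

M(H2O) = 2(1.008) + 16.00 = 18.016 g/mol.
M(O2) = 2(16.00) = 32.00 g/mol.
n(H2O) = 218.10 g / 18.016 g/mol = 12.106 mol.
From the equation the H2O:O2 mole ratio is 2:1, so n(O2) = 12.106 × 1/2 = 6.0530 mol.
Mass of O2 = 6.0530 mol × 32.00 g/mol = 193.69 g.

193.7 g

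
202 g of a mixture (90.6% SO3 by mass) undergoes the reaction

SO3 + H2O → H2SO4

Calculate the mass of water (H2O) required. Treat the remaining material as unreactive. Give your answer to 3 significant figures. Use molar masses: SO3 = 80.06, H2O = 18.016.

Mass of pure SO3 = 202 g × 0.906 = 183.0 g.
n(SO3) = 183.0 g / 80.06 g/mol = 2.286 mol.
From the equation the SO3:H2O mole ratio is 1:1, so n(H2O) = 2.286 × 1/1 = 2.286 mol.
Mass of H2O = 2.286 mol × 18.016 g/mol = 41.18 g.

41.2 g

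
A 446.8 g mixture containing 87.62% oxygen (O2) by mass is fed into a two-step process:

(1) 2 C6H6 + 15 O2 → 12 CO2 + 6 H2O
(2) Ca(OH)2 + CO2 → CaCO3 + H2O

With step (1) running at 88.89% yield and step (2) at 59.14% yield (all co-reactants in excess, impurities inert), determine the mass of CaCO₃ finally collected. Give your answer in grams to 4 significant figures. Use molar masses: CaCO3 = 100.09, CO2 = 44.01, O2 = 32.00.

515.0 g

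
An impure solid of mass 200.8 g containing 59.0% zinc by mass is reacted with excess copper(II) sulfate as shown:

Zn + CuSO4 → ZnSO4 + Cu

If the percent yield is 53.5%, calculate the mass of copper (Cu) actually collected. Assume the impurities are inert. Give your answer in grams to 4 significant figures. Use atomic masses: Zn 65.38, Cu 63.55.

Pure Zn available = 200.8 g × 0.590 = 118.47 g.
M(Zn) = 65.38 g/mol.
M(Cu) = 63.55 g/mol.
n(Zn) = 118.47 g / 65.38 g/mol = 1.8121 mol.
From the equation the Zn:Cu mole ratio is 1:1, so n(Cu) = 1.8121 × 1/1 = 1.8121 mol.
Mass of Cu = 1.8121 mol × 63.55 g/mol = 115.16 g.
Actual mass collected = 115.16 g × 0.535 = 61.608 g.

61.61 g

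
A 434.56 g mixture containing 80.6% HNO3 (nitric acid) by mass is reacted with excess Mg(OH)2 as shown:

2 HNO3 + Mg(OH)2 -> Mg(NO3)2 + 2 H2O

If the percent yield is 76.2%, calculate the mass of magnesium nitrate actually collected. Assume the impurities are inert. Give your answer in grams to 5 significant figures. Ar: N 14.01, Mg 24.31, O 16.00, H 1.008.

314.10 g

Pure HNO3 available = 434.56 g × 0.806 = 350.255 g.
M(HNO3) = 1.008 + 14.01 + 3(16.00) = 63.018 g/mol.
M(Mg(NO3)2) = 24.31 + 2(14.01) + 6(16.00) = 148.33 g/mol.
n(HNO3) = 350.255 g / 63.018 g/mol = 5.55802 mol.
From the equation the HNO3:Mg(NO3)2 mole ratio is 2:1, so n(Mg(NO3)2) = 5.55802 × 1/2 = 2.77901 mol.
Mass of Mg(NO3)2 = 2.77901 mol × 148.33 g/mol = 412.211 g.
Actual mass collected = 412.211 g × 0.762 = 314.104 g.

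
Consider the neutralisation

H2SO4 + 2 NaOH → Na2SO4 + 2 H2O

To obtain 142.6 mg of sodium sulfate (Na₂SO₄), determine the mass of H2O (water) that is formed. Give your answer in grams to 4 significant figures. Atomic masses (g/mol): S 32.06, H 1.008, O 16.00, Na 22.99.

M(Na2SO4) = 2(22.99) + 32.06 + 4(16.00) = 142.04 g/mol.
M(H2O) = 2(1.008) + 16.00 = 18.016 g/mol.
Convert: 142.6 mg = 0.14260 g.
n(Na2SO4) = 0.14260 g / 142.04 g/mol = 0.0010039 mol.
From the equation the Na2SO4:H2O mole ratio is 1:2, so n(H2O) = 0.0010039 × 2/1 = 0.0020079 mol.
Mass of H2O = 0.0020079 mol × 18.016 g/mol = 0.036174 g.

0.03617 g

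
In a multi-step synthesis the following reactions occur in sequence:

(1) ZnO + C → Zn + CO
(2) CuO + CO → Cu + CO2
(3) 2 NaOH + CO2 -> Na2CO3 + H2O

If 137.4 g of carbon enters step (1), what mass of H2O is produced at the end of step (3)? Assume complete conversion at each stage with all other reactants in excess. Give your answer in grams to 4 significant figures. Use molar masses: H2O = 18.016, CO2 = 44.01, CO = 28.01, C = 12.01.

n(C) = 137.4 / 12.01 = 11.440 mol.
Reaction (1): C→CO ratio 1:1 ⇒ n(CO) = 11.440 mol.
Reaction (2): CO→CO2 ratio 1:1 ⇒ n(CO2) = 11.440 mol.
Reaction (3): CO2→H2O ratio 1:1 ⇒ n(H2O) = 11.440 mol.
Mass of H2O = 11.440 × 18.016 = 206.11 g.

206.1 g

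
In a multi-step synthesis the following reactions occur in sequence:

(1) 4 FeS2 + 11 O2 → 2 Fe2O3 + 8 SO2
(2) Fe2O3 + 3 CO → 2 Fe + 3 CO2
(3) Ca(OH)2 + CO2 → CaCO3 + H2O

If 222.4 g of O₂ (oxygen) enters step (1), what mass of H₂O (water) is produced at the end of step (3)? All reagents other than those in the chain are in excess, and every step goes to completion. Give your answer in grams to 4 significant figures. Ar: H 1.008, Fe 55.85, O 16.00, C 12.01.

M(O2) = 2(16.00) = 32.00 g/mol.
M(H2O) = 2(1.008) + 16.00 = 18.016 g/mol.
n(O2) = 222.4 / 32.00 = 6.9500 mol.
Reaction (1): O2→Fe2O3 ratio 11:2 ⇒ n(Fe2O3) = 1.2636 mol.
Reaction (2): Fe2O3→CO2 ratio 1:3 ⇒ n(CO2) = 3.7909 mol.
Reaction (3): CO2→H2O ratio 1:1 ⇒ n(H2O) = 3.7909 mol.
Mass of H2O = 3.7909 × 18.016 = 68.297 g.

68.30 g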